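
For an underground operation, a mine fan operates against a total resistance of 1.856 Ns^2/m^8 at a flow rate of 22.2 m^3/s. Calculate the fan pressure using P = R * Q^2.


914.711 Pa

Compute Q^2:
Q^2 = 22.2^2 = 492.84
Compute pressure:
P = R * Q^2 = 1.856 * 492.84
= 914.711 Pa


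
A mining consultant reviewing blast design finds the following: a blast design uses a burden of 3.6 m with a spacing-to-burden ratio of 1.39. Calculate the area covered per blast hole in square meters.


First, find the spacing:
Spacing = burden * ratio = 3.6 * 1.39
= 5.004 m
Then, calculate the area:
Area = burden * spacing = 3.6 * 5.004
= 18.0144 m^2

18.0144 m^2


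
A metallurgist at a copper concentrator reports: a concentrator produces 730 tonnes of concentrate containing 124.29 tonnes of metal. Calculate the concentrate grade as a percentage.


17.026%

Grade = (metal in concentrate / concentrate mass) * 100
= (124.29 / 730) * 100
= 0.170260274 * 100
= 17.026%


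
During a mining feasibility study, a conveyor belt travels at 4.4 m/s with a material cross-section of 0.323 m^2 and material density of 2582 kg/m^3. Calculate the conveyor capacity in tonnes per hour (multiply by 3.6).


Volumetric flow = speed * area
= 4.4 * 0.323 = 1.4212 m^3/s
Mass flow = volumetric * density
= 1.4212 * 2582 = 3669.5384 kg/s
Convert to t/h: multiply by 3.6
Capacity = 3669.5384 * 3.6
= 13210.3382 t/h

13210.3382 t/h


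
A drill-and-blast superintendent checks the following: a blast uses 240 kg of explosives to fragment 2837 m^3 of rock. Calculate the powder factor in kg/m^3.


Powder factor = explosive mass / rock volume
= 240 / 2837
= 0.0846 kg/m^3

0.0846 kg/m^3


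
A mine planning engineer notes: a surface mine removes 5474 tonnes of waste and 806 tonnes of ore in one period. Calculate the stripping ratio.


6.7916

Stripping ratio = waste tonnage / ore tonnage
= 5474 / 806
= 6.7916


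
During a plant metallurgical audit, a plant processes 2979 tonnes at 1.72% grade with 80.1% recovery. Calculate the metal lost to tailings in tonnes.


10.1965 tonnes

Total metal in feed:
= 2979 * 1.72 / 100 = 51.2388 tonnes
Metal recovered:
= 51.2388 * 80.1 / 100 = 41.0422788 tonnes
Metal lost to tailings:
= 51.2388 - 41.0422788
= 10.1965 tonnes


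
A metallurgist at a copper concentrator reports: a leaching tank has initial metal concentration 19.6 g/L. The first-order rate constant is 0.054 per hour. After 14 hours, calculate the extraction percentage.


Compute the exponent:
-k * t = -0.054 * 14 = -0.756
Remaining concentration:
C = 19.6 * exp(-0.756)
= 19.6 * 0.469540839
= 9.203000445 g/L
Extracted = 19.6 - 9.203000445 = 10.39699955 g/L
Extraction % = 10.39699955 / 19.6 * 100
= 53.0459%

53.0459%


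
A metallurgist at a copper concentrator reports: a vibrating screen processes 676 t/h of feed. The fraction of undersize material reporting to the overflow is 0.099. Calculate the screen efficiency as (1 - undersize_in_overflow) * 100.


Screen efficiency = (1 - fraction of undersize in overflow) * 100
= (1 - 0.099) * 100
= 0.901 * 100
= 90.1%

90.1%


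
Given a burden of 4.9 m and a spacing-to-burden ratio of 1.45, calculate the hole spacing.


Spacing = burden * ratio
= 4.9 * 1.45
= 7.105 m

7.105 m


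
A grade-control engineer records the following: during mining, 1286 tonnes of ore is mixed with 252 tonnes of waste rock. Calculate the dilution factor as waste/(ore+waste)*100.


16.3849%

Total material = ore + waste
= 1286 + 252 = 1538 tonnes
Dilution = waste / total * 100
= 252 / 1538 * 100
= 0.1638491547 * 100
= 16.3849%


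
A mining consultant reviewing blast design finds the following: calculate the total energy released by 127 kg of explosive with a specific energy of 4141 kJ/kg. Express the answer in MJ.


Energy = mass * specific_energy / 1000
= 127 * 4141 / 1000
= 525907 / 1000
= 525.907 MJ

525.907 MJ


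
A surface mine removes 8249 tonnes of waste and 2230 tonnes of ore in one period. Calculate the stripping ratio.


Stripping ratio = waste tonnage / ore tonnage
= 8249 / 2230
= 3.6991

3.6991


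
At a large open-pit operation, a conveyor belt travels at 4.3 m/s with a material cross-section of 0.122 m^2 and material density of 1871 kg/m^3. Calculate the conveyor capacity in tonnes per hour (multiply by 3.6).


3533.4958 t/h

Volumetric flow = speed * area
= 4.3 * 0.122 = 0.5246 m^3/s
Mass flow = volumetric * density
= 0.5246 * 1871 = 981.5266 kg/s
Convert to t/h: multiply by 3.6
Capacity = 981.5266 * 3.6
= 3533.4958 t/h


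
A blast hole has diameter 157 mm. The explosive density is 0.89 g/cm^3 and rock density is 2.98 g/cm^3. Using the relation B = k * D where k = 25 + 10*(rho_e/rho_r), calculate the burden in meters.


4.3939 m

First, compute k:
rho_e / rho_r = 0.89 / 2.98 = 0.2986577181
k = 25 + 10 * 0.2986577181 = 27.98657718
Then, compute burden:
B = k * D / 1000 = 27.98657718 * 157 / 1000
= 4393.892617 / 1000
= 4.3939 m


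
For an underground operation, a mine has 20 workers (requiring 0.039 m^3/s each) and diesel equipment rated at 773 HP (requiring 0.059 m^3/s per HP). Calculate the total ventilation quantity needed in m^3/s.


Airflow for workers:
Q_people = 20 * 0.039 = 0.78 m^3/s
Airflow for diesel equipment:
Q_diesel = 773 * 0.059 = 45.607 m^3/s
Total ventilation:
Q_total = 0.78 + 45.607
= 46.387 m^3/s

46.387 m^3/s


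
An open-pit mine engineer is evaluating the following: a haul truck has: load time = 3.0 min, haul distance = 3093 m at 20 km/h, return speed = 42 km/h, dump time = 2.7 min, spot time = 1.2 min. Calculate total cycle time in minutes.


Convert haul speed to m/min: 20 * 1000/60 = 333.3333333 m/min
Haul time = 3093 / 333.3333333 = 9.279 min
Convert return speed to m/min: 42 * 1000/60 = 700 m/min
Return time = 3093 / 700 = 4.418571429 min
Total cycle time:
= 3.0 + 9.279 + 2.7 + 4.418571429 + 1.2
= 20.5976 min

20.5976 min


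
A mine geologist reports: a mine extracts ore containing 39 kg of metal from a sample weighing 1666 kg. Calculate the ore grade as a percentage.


2.3409%

Ore grade = (metal mass / ore mass) * 100
= (39 / 1666) * 100
= 0.02340936375 * 100
= 2.3409%


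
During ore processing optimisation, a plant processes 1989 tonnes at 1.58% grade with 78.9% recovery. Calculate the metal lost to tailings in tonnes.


6.6309 tonnes

Total metal in feed:
= 1989 * 1.58 / 100 = 31.4262 tonnes
Metal recovered:
= 31.4262 * 78.9 / 100 = 24.7952718 tonnes
Metal lost to tailings:
= 31.4262 - 24.7952718
= 6.6309 tonnes


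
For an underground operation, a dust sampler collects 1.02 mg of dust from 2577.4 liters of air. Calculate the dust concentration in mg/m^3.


Convert liters to m^3: 1 m^3 = 1000 L
Concentration = mass / volume * 1000
= 1.02 / 2577.4 * 1000
= 0.0003957476527 * 1000
= 0.3957 mg/m^3

0.3957 mg/m^3


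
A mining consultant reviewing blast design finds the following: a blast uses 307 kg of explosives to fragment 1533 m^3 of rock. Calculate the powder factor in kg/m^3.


Powder factor = explosive mass / rock volume
= 307 / 1533
= 0.2003 kg/m^3

0.2003 kg/m^3


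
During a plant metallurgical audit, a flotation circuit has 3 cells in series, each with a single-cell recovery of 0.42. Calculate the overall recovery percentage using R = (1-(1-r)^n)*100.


Complement of single-cell recovery:
1 - r = 1 - 0.42 = 0.58
Raise to power n:
(1 - r)^3 = 0.58^3 = 0.195112
Overall recovery:
R = (1 - 0.195112) * 100
= 80.4888%

80.4888%


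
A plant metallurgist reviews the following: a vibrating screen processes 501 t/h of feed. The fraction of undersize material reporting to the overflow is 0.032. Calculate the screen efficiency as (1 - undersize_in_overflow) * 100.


Screen efficiency = (1 - fraction of undersize in overflow) * 100
= (1 - 0.032) * 100
= 0.968 * 100
= 96.8%

96.8%


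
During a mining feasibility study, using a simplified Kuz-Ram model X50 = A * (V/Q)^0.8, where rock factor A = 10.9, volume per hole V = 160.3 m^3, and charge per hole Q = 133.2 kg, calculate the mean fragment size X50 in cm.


12.6407 cm

Compute V/Q:
V/Q = 160.3 / 133.2 = 1.203453453
Raise to the power 0.8:
(V/Q)^0.8 = 1.203453453^0.8 = 1.159694074
Multiply by A:
X50 = 10.9 * 1.159694074
= 12.6407 cm


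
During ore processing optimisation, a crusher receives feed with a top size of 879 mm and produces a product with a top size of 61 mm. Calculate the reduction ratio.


Reduction ratio = feed size / product size
= 879 / 61
= 14.4098

14.4098


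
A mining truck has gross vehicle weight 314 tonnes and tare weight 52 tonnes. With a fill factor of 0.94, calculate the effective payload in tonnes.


246.28 tonnes

Maximum payload = gross - tare
= 314 - 52 = 262 tonnes
Effective payload = max payload * fill factor
= 262 * 0.94
= 246.28 tonnes


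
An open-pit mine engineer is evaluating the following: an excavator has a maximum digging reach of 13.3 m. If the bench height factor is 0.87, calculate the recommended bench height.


Bench height = reach * factor
= 13.3 * 0.87
= 11.571 m

11.571 m


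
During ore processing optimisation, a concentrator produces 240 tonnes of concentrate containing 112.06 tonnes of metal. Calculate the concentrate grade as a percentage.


Grade = (metal in concentrate / concentrate mass) * 100
= (112.06 / 240) * 100
= 0.4669166667 * 100
= 46.6917%

46.6917%


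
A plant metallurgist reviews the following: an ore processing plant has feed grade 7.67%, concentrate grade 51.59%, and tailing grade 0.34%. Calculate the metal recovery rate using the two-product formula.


96.2012%

Using the two-product formula:
R = 100 * c * (f - t) / (f * (c - t))
Numerator = 100 * 51.59 * (7.67 - 0.34)
= 100 * 51.59 * 7.33
= 37815.47
Denominator = 7.67 * (51.59 - 0.34)
= 7.67 * 51.25
= 393.0875
R = 37815.47 / 393.0875
= 96.2012%


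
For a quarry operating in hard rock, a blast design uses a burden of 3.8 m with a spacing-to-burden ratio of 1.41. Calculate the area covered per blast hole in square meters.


20.3604 m^2

First, find the spacing:
Spacing = burden * ratio = 3.8 * 1.41
= 5.358 m
Then, calculate the area:
Area = burden * spacing = 3.8 * 5.358
= 20.3604 m^2


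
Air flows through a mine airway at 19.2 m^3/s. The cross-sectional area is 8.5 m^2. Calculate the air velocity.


Velocity = flow rate / cross-sectional area
= 19.2 / 8.5
= 2.2588 m/s

2.2588 m/s


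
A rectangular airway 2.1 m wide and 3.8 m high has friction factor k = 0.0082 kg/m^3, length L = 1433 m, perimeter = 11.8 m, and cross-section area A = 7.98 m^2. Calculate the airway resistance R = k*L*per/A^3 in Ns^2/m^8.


Compute the numerator:
k * L * per = 0.0082 * 1433 * 11.8
= 138.65708
Compute the denominator:
A^3 = 7.98^3 = 508.169592
Resistance:
R = 138.65708 / 508.169592
= 0.2729 Ns^2/m^8

0.2729 Ns^2/m^8


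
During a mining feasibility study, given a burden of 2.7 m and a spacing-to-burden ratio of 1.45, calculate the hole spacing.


Spacing = burden * ratio
= 2.7 * 1.45
= 3.915 m

3.915 m


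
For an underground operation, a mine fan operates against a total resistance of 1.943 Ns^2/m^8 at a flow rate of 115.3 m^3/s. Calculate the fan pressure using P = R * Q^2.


25830.4169 Pa

Compute Q^2:
Q^2 = 115.3^2 = 13294.09
Compute pressure:
P = R * Q^2 = 1.943 * 13294.09
= 25830.4169 Pa


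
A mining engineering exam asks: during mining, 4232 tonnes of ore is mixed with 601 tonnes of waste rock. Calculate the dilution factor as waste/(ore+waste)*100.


12.4353%

Total material = ore + waste
= 4232 + 601 = 4833 tonnes
Dilution = waste / total * 100
= 601 / 4833 * 100
= 0.1243534037 * 100
= 12.4353%


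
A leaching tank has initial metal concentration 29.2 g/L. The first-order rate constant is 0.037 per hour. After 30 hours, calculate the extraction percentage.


Compute the exponent:
-k * t = -0.037 * 30 = -1.11
Remaining concentration:
C = 29.2 * exp(-1.11)
= 29.2 * 0.3295589611
= 9.623121663 g/L
Extracted = 29.2 - 9.623121663 = 19.57687834 g/L
Extraction % = 19.57687834 / 29.2 * 100
= 67.0441%

67.0441%


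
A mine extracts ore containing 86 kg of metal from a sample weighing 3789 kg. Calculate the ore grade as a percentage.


Ore grade = (metal mass / ore mass) * 100
= (86 / 3789) * 100
= 0.0226972816 * 100
= 2.2697%

2.2697%


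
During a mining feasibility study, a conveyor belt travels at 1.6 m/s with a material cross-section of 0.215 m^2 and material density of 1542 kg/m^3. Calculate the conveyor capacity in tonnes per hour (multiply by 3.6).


Volumetric flow = speed * area
= 1.6 * 0.215 = 0.344 m^3/s
Mass flow = volumetric * density
= 0.344 * 1542 = 530.448 kg/s
Convert to t/h: multiply by 3.6
Capacity = 530.448 * 3.6
= 1909.6128 t/h

1909.6128 t/h


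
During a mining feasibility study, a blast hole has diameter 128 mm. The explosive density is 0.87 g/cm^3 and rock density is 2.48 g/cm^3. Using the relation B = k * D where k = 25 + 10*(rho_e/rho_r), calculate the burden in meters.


First, compute k:
rho_e / rho_r = 0.87 / 2.48 = 0.3508064516
k = 25 + 10 * 0.3508064516 = 28.50806452
Then, compute burden:
B = k * D / 1000 = 28.50806452 * 128 / 1000
= 3649.032258 / 1000
= 3.649 m

3.649 m


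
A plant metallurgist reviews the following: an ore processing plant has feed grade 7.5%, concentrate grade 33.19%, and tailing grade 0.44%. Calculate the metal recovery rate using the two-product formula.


95.398%

Using the two-product formula:
R = 100 * c * (f - t) / (f * (c - t))
Numerator = 100 * 33.19 * (7.5 - 0.44)
= 100 * 33.19 * 7.06
= 23432.14
Denominator = 7.5 * (33.19 - 0.44)
= 7.5 * 32.75
= 245.625
R = 23432.14 / 245.625
= 95.398%


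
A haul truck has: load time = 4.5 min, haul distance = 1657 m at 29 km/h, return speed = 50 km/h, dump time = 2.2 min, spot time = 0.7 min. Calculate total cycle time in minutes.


Convert haul speed to m/min: 29 * 1000/60 = 483.3333333 m/min
Haul time = 1657 / 483.3333333 = 3.428275862 min
Convert return speed to m/min: 50 * 1000/60 = 833.3333333 m/min
Return time = 1657 / 833.3333333 = 1.9884 min
Total cycle time:
= 4.5 + 3.428275862 + 2.2 + 1.9884 + 0.7
= 12.8167 min

12.8167 min


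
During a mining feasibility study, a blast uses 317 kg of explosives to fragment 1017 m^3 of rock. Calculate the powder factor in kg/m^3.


Powder factor = explosive mass / rock volume
= 317 / 1017
= 0.3117 kg/m^3

0.3117 kg/m^3


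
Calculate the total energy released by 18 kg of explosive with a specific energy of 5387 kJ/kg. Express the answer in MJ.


Energy = mass * specific_energy / 1000
= 18 * 5387 / 1000
= 96966 / 1000
= 96.966 MJ

96.966 MJ


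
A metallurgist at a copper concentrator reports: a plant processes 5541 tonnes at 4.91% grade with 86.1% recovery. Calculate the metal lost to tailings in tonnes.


Total metal in feed:
= 5541 * 4.91 / 100 = 272.0631 tonnes
Metal recovered:
= 272.0631 * 86.1 / 100 = 234.2463291 tonnes
Metal lost to tailings:
= 272.0631 - 234.2463291
= 37.8168 tonnes

37.8168 tonnes


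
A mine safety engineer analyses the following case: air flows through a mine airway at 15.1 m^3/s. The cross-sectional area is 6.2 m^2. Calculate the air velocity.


Velocity = flow rate / cross-sectional area
= 15.1 / 6.2
= 2.4355 m/s

2.4355 m/s


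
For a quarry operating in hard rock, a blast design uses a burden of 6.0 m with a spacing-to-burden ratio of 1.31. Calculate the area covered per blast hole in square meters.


47.16 m^2

First, find the spacing:
Spacing = burden * ratio = 6.0 * 1.31
= 7.86 m
Then, calculate the area:
Area = burden * spacing = 6.0 * 7.86
= 47.16 m^2


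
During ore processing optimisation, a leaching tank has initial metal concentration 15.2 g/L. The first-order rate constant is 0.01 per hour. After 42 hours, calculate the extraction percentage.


Compute the exponent:
-k * t = -0.01 * 42 = -0.42
Remaining concentration:
C = 15.2 * exp(-0.42)
= 15.2 * 0.6570468198
= 9.987111661 g/L
Extracted = 15.2 - 9.987111661 = 5.212888339 g/L
Extraction % = 5.212888339 / 15.2 * 100
= 34.2953%

34.2953%


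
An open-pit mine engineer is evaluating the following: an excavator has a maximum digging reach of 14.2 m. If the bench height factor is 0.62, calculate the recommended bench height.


Bench height = reach * factor
= 14.2 * 0.62
= 8.804 m

8.804 m


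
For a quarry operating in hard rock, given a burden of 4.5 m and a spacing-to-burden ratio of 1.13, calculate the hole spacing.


Spacing = burden * ratio
= 4.5 * 1.13
= 5.085 m

5.085 m


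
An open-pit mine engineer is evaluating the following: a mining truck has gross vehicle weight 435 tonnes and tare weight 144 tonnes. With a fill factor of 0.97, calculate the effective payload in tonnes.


282.27 tonnes

Maximum payload = gross - tare
= 435 - 144 = 291 tonnes
Effective payload = max payload * fill factor
= 291 * 0.97
= 282.27 tonnes


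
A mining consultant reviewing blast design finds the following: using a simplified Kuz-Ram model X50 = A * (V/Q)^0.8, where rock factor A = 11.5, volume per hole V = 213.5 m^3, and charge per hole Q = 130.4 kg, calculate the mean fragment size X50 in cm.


Compute V/Q:
V/Q = 213.5 / 130.4 = 1.637269939
Raise to the power 0.8:
(V/Q)^0.8 = 1.637269939^0.8 = 1.483529649
Multiply by A:
X50 = 11.5 * 1.483529649
= 17.0606 cm

17.0606 cm


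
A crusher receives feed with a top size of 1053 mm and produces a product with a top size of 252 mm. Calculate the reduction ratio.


Reduction ratio = feed size / product size
= 1053 / 252
= 4.1786

4.1786


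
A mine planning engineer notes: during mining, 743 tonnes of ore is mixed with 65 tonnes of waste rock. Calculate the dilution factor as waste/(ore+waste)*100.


8.0446%

Total material = ore + waste
= 743 + 65 = 808 tonnes
Dilution = waste / total * 100
= 65 / 808 * 100
= 0.08044554455 * 100
= 8.0446%


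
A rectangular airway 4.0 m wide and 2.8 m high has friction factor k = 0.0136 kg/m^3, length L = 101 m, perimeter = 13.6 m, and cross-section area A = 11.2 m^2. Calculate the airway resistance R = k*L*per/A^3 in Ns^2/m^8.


0.0133 Ns^2/m^8

Compute the numerator:
k * L * per = 0.0136 * 101 * 13.6
= 18.68096
Compute the denominator:
A^3 = 11.2^3 = 1404.928
Resistance:
R = 18.68096 / 1404.928
= 0.0133 Ns^2/m^8


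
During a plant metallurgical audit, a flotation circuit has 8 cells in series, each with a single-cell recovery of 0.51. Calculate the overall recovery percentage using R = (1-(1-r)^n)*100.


Complement of single-cell recovery:
1 - r = 1 - 0.51 = 0.49
Raise to power n:
(1 - r)^8 = 0.49^8 = 0.003323293057
Overall recovery:
R = (1 - 0.003323293057) * 100
= 99.6677%

99.6677%


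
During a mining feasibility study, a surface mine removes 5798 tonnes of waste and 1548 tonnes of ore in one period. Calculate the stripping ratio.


Stripping ratio = waste tonnage / ore tonnage
= 5798 / 1548
= 3.7455

3.7455


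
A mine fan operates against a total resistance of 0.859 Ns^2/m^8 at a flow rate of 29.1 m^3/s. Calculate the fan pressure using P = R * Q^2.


Compute Q^2:
Q^2 = 29.1^2 = 846.81
Compute pressure:
P = R * Q^2 = 0.859 * 846.81
= 727.4098 Pa

727.4098 Pa


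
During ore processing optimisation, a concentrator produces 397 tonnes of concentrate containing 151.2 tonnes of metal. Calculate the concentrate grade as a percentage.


Grade = (metal in concentrate / concentrate mass) * 100
= (151.2 / 397) * 100
= 0.3808564232 * 100
= 38.0856%

38.0856%


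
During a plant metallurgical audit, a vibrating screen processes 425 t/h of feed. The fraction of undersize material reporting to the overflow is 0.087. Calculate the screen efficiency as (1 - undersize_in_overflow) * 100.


Screen efficiency = (1 - fraction of undersize in overflow) * 100
= (1 - 0.087) * 100
= 0.913 * 100
= 91.3%

91.3%


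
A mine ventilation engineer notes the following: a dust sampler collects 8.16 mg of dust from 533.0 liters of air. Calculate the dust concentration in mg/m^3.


15.3096 mg/m^3

Convert liters to m^3: 1 m^3 = 1000 L
Concentration = mass / volume * 1000
= 8.16 / 533.0 * 1000
= 0.01530956848 * 1000
= 15.3096 mg/m^3


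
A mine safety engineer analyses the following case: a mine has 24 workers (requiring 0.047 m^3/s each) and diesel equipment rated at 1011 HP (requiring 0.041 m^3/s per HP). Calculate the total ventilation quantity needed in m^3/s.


42.579 m^3/s

Airflow for workers:
Q_people = 24 * 0.047 = 1.128 m^3/s
Airflow for diesel equipment:
Q_diesel = 1011 * 0.041 = 41.451 m^3/s
Total ventilation:
Q_total = 1.128 + 41.451
= 42.579 m^3/s


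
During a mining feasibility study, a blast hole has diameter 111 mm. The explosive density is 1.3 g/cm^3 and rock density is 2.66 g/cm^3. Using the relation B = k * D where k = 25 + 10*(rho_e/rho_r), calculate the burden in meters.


First, compute k:
rho_e / rho_r = 1.3 / 2.66 = 0.4887218045
k = 25 + 10 * 0.4887218045 = 29.88721805
Then, compute burden:
B = k * D / 1000 = 29.88721805 * 111 / 1000
= 3317.481203 / 1000
= 3.3175 m

3.3175 m


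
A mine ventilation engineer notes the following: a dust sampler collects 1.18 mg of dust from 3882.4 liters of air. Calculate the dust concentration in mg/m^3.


Convert liters to m^3: 1 m^3 = 1000 L
Concentration = mass / volume * 1000
= 1.18 / 3882.4 * 1000
= 0.0003039357099 * 1000
= 0.3039 mg/m^3

0.3039 mg/m^3


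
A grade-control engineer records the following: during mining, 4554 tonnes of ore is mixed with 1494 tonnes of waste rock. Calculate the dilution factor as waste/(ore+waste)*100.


24.7024%

Total material = ore + waste
= 4554 + 1494 = 6048 tonnes
Dilution = waste / total * 100
= 1494 / 6048 * 100
= 0.2470238095 * 100
= 24.7024%


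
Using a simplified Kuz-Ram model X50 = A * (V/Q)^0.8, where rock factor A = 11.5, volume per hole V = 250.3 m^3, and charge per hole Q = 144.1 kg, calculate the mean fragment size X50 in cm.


17.8869 cm

Compute V/Q:
V/Q = 250.3 / 144.1 = 1.736988203
Raise to the power 0.8:
(V/Q)^0.8 = 1.736988203^0.8 = 1.555383527
Multiply by A:
X50 = 11.5 * 1.555383527
= 17.8869 cm


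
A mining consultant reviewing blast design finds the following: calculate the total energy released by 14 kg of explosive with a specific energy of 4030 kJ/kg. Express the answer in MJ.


Energy = mass * specific_energy / 1000
= 14 * 4030 / 1000
= 56420 / 1000
= 56.42 MJ

56.42 MJ


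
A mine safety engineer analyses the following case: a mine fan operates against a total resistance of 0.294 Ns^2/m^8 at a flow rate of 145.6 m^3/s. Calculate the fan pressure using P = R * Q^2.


Compute Q^2:
Q^2 = 145.6^2 = 21199.36
Compute pressure:
P = R * Q^2 = 0.294 * 21199.36
= 6232.6118 Pa

6232.6118 Pa


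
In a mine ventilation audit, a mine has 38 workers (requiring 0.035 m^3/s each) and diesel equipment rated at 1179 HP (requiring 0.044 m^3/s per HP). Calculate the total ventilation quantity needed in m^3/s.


53.206 m^3/s

Airflow for workers:
Q_people = 38 * 0.035 = 1.33 m^3/s
Airflow for diesel equipment:
Q_diesel = 1179 * 0.044 = 51.876 m^3/s
Total ventilation:
Q_total = 1.33 + 51.876
= 53.206 m^3/s


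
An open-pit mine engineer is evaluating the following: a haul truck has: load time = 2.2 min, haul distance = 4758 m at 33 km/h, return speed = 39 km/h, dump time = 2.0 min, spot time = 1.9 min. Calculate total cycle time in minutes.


Convert haul speed to m/min: 33 * 1000/60 = 550 m/min
Haul time = 4758 / 550 = 8.650909091 min
Convert return speed to m/min: 39 * 1000/60 = 650 m/min
Return time = 4758 / 650 = 7.32 min
Total cycle time:
= 2.2 + 8.650909091 + 2.0 + 7.32 + 1.9
= 22.0709 min

22.0709 min


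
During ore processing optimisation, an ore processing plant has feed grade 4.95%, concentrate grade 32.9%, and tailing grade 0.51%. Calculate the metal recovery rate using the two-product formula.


Using the two-product formula:
R = 100 * c * (f - t) / (f * (c - t))
Numerator = 100 * 32.9 * (4.95 - 0.51)
= 100 * 32.9 * 4.44
= 14607.6
Denominator = 4.95 * (32.9 - 0.51)
= 4.95 * 32.39
= 160.3305
R = 14607.6 / 160.3305
= 91.1093%

91.1093%


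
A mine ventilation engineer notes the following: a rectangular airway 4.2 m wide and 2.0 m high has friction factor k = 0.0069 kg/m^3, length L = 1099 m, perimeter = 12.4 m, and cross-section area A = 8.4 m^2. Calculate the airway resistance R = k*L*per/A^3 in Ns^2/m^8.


Compute the numerator:
k * L * per = 0.0069 * 1099 * 12.4
= 94.03044
Compute the denominator:
A^3 = 8.4^3 = 592.704
Resistance:
R = 94.03044 / 592.704
= 0.1586 Ns^2/m^8

0.1586 Ns^2/m^8


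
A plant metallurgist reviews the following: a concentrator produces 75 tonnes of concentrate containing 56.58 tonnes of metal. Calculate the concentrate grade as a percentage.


Grade = (metal in concentrate / concentrate mass) * 100
= (56.58 / 75) * 100
= 0.7544 * 100
= 75.44%

75.44%


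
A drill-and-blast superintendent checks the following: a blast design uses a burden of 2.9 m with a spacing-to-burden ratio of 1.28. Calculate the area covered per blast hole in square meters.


First, find the spacing:
Spacing = burden * ratio = 2.9 * 1.28
= 3.712 m
Then, calculate the area:
Area = burden * spacing = 2.9 * 3.712
= 10.7648 m^2

10.7648 m^2


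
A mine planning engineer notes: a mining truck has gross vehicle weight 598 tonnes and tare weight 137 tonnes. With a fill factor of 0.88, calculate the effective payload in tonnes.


405.68 tonnes

Maximum payload = gross - tare
= 598 - 137 = 461 tonnes
Effective payload = max payload * fill factor
= 461 * 0.88
= 405.68 tonnes


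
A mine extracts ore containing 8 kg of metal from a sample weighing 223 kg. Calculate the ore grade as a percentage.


3.5874%

Ore grade = (metal mass / ore mass) * 100
= (8 / 223) * 100
= 0.03587443946 * 100
= 3.5874%


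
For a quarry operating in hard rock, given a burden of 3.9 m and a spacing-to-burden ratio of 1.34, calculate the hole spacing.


Spacing = burden * ratio
= 3.9 * 1.34
= 5.226 m

5.226 m


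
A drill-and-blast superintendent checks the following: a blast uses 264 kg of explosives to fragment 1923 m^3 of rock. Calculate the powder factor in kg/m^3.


0.1373 kg/m^3

Powder factor = explosive mass / rock volume
= 264 / 1923
= 0.1373 kg/m^3


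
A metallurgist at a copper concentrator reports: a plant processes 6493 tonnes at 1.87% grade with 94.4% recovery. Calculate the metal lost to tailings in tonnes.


Total metal in feed:
= 6493 * 1.87 / 100 = 121.4191 tonnes
Metal recovered:
= 121.4191 * 94.4 / 100 = 114.6196304 tonnes
Metal lost to tailings:
= 121.4191 - 114.6196304
= 6.7995 tonnes

6.7995 tonnes


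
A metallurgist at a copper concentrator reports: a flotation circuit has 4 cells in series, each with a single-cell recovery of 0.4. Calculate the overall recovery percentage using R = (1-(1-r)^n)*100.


87.04%

Complement of single-cell recovery:
1 - r = 1 - 0.4 = 0.6
Raise to power n:
(1 - r)^4 = 0.6^4 = 0.1296
Overall recovery:
R = (1 - 0.1296) * 100
= 87.04%


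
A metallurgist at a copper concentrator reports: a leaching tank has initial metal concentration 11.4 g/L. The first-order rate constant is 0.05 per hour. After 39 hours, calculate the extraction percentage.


85.7726%

Compute the exponent:
-k * t = -0.05 * 39 = -1.95
Remaining concentration:
C = 11.4 * exp(-1.95)
= 11.4 * 0.1422740716
= 1.621924416 g/L
Extracted = 11.4 - 1.621924416 = 9.778075584 g/L
Extraction % = 9.778075584 / 11.4 * 100
= 85.7726%


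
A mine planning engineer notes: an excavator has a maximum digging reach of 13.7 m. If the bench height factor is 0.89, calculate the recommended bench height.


12.193 m

Bench height = reach * factor
= 13.7 * 0.89
= 12.193 m


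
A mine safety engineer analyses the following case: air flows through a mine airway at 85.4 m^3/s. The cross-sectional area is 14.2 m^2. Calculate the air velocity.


Velocity = flow rate / cross-sectional area
= 85.4 / 14.2
= 6.0141 m/s

6.0141 m/s


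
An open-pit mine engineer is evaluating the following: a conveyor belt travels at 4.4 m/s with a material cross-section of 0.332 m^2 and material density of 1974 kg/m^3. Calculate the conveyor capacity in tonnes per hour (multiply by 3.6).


Volumetric flow = speed * area
= 4.4 * 0.332 = 1.4608 m^3/s
Mass flow = volumetric * density
= 1.4608 * 1974 = 2883.6192 kg/s
Convert to t/h: multiply by 3.6
Capacity = 2883.6192 * 3.6
= 10381.0291 t/h

10381.0291 t/h


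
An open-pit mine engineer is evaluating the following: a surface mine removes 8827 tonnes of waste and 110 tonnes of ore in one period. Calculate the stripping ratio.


80.2455

Stripping ratio = waste tonnage / ore tonnage
= 8827 / 110
= 80.2455


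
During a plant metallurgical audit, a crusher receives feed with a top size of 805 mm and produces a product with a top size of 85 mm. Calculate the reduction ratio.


Reduction ratio = feed size / product size
= 805 / 85
= 9.4706

9.4706


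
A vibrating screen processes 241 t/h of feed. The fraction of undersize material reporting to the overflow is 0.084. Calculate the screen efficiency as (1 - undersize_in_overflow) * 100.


Screen efficiency = (1 - fraction of undersize in overflow) * 100
= (1 - 0.084) * 100
= 0.916 * 100
= 91.6%

91.6%


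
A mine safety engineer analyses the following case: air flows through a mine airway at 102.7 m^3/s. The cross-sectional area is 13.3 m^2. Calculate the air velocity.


7.7218 m/s

Velocity = flow rate / cross-sectional area
= 102.7 / 13.3
= 7.7218 m/s


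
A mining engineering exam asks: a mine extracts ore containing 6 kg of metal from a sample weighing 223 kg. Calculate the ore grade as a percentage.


2.6906%

Ore grade = (metal mass / ore mass) * 100
= (6 / 223) * 100
= 0.0269058296 * 100
= 2.6906%


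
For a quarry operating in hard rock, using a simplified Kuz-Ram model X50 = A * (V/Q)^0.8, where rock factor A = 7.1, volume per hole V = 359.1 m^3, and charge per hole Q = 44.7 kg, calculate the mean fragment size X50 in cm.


37.5997 cm

Compute V/Q:
V/Q = 359.1 / 44.7 = 8.033557047
Raise to the power 0.8:
(V/Q)^0.8 = 8.033557047^0.8 = 5.295735742
Multiply by A:
X50 = 7.1 * 5.295735742
= 37.5997 cm


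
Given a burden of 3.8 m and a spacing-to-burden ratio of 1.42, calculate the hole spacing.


Spacing = burden * ratio
= 3.8 * 1.42
= 5.396 m

5.396 m


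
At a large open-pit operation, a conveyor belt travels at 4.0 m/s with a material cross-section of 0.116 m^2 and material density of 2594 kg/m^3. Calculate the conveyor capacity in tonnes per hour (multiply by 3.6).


Volumetric flow = speed * area
= 4.0 * 0.116 = 0.464 m^3/s
Mass flow = volumetric * density
= 0.464 * 2594 = 1203.616 kg/s
Convert to t/h: multiply by 3.6
Capacity = 1203.616 * 3.6
= 4333.0176 t/h

4333.0176 t/h


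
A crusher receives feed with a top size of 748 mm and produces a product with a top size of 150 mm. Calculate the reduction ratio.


4.9867

Reduction ratio = feed size / product size
= 748 / 150
= 4.9867


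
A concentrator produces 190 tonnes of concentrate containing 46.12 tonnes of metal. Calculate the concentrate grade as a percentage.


Grade = (metal in concentrate / concentrate mass) * 100
= (46.12 / 190) * 100
= 0.2427368421 * 100
= 24.2737%

24.2737%


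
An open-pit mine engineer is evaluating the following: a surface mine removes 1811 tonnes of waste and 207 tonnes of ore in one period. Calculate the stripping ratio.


Stripping ratio = waste tonnage / ore tonnage
= 1811 / 207
= 8.7488

8.7488


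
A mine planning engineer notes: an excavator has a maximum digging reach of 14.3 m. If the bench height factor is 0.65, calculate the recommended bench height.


Bench height = reach * factor
= 14.3 * 0.65
= 9.295 m

9.295 m


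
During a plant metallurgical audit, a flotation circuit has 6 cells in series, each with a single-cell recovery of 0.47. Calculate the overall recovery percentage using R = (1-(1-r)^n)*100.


97.7836%

Complement of single-cell recovery:
1 - r = 1 - 0.47 = 0.53
Raise to power n:
(1 - r)^6 = 0.53^6 = 0.02216436113
Overall recovery:
R = (1 - 0.02216436113) * 100
= 97.7836%


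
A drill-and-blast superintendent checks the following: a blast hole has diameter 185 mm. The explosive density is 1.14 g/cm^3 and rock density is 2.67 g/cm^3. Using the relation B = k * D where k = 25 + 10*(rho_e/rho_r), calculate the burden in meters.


5.4149 m

First, compute k:
rho_e / rho_r = 1.14 / 2.67 = 0.4269662921
k = 25 + 10 * 0.4269662921 = 29.26966292
Then, compute burden:
B = k * D / 1000 = 29.26966292 * 185 / 1000
= 5414.88764 / 1000
= 5.4149 m


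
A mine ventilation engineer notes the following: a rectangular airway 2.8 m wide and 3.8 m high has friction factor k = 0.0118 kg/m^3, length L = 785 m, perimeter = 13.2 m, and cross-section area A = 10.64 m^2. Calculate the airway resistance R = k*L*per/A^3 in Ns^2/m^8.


0.1015 Ns^2/m^8

Compute the numerator:
k * L * per = 0.0118 * 785 * 13.2
= 122.2716
Compute the denominator:
A^3 = 10.64^3 = 1204.550144
Resistance:
R = 122.2716 / 1204.550144
= 0.1015 Ns^2/m^8


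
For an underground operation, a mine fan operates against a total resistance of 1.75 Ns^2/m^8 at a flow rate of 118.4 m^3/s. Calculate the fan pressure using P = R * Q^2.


Compute Q^2:
Q^2 = 118.4^2 = 14018.56
Compute pressure:
P = R * Q^2 = 1.75 * 14018.56
= 24532.48 Pa

24532.48 Pa


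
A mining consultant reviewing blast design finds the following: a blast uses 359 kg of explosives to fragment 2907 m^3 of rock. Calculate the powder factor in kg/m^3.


Powder factor = explosive mass / rock volume
= 359 / 2907
= 0.1235 kg/m^3

0.1235 kg/m^3


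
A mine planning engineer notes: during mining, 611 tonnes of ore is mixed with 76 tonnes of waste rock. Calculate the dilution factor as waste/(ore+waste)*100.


Total material = ore + waste
= 611 + 76 = 687 tonnes
Dilution = waste / total * 100
= 76 / 687 * 100
= 0.1106259098 * 100
= 11.0626%

11.0626%


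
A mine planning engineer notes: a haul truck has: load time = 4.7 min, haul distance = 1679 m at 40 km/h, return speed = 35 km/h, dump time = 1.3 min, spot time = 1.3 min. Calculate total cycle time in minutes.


Convert haul speed to m/min: 40 * 1000/60 = 666.6666667 m/min
Haul time = 1679 / 666.6666667 = 2.5185 min
Convert return speed to m/min: 35 * 1000/60 = 583.3333333 m/min
Return time = 1679 / 583.3333333 = 2.878285714 min
Total cycle time:
= 4.7 + 2.5185 + 1.3 + 2.878285714 + 1.3
= 12.6968 min

12.6968 min


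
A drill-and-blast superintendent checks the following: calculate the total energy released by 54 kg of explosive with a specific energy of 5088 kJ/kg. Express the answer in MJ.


Energy = mass * specific_energy / 1000
= 54 * 5088 / 1000
= 274752 / 1000
= 274.752 MJ

274.752 MJ


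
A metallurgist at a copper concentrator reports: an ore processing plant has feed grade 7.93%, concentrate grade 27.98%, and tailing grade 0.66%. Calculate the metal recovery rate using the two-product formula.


93.8919%

Using the two-product formula:
R = 100 * c * (f - t) / (f * (c - t))
Numerator = 100 * 27.98 * (7.93 - 0.66)
= 100 * 27.98 * 7.27
= 20341.46
Denominator = 7.93 * (27.98 - 0.66)
= 7.93 * 27.32
= 216.6476
R = 20341.46 / 216.6476
= 93.8919%


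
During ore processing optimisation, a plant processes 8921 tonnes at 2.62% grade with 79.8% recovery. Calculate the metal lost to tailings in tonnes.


Total metal in feed:
= 8921 * 2.62 / 100 = 233.7302 tonnes
Metal recovered:
= 233.7302 * 79.8 / 100 = 186.5166996 tonnes
Metal lost to tailings:
= 233.7302 - 186.5166996
= 47.2135 tonnes

47.2135 tonnes


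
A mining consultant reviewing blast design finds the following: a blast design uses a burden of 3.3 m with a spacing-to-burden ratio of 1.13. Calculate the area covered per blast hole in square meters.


First, find the spacing:
Spacing = burden * ratio = 3.3 * 1.13
= 3.729 m
Then, calculate the area:
Area = burden * spacing = 3.3 * 3.729
= 12.3057 m^2

12.3057 m^2


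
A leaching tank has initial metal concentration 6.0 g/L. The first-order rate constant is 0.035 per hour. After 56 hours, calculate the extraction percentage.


Compute the exponent:
-k * t = -0.035 * 56 = -1.96
Remaining concentration:
C = 6.0 * exp(-1.96)
= 6.0 * 0.1408584209
= 0.8451505255 g/L
Extracted = 6.0 - 0.8451505255 = 5.154849474 g/L
Extraction % = 5.154849474 / 6.0 * 100
= 85.9142%

85.9142%


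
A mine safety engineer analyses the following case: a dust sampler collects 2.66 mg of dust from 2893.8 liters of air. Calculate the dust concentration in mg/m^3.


Convert liters to m^3: 1 m^3 = 1000 L
Concentration = mass / volume * 1000
= 2.66 / 2893.8 * 1000
= 0.0009192065796 * 1000
= 0.9192 mg/m^3

0.9192 mg/m^3


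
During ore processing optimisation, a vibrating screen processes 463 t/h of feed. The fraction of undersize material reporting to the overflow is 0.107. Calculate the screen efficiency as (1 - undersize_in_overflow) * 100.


89.3%

Screen efficiency = (1 - fraction of undersize in overflow) * 100
= (1 - 0.107) * 100
= 0.893 * 100
= 89.3%


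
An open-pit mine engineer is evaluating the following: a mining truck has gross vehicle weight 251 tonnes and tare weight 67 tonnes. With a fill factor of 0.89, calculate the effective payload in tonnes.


Maximum payload = gross - tare
= 251 - 67 = 184 tonnes
Effective payload = max payload * fill factor
= 184 * 0.89
= 163.76 tonnes

163.76 tonnes


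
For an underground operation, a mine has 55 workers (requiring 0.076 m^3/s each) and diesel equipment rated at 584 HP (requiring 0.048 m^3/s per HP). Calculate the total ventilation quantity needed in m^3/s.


Airflow for workers:
Q_people = 55 * 0.076 = 4.18 m^3/s
Airflow for diesel equipment:
Q_diesel = 584 * 0.048 = 28.032 m^3/s
Total ventilation:
Q_total = 4.18 + 28.032
= 32.212 m^3/s

32.212 m^3/s


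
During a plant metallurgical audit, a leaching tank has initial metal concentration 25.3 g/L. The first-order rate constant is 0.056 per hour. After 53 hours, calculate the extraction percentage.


Compute the exponent:
-k * t = -0.056 * 53 = -2.968
Remaining concentration:
C = 25.3 * exp(-2.968)
= 25.3 * 0.05140601963
= 1.300572297 g/L
Extracted = 25.3 - 1.300572297 = 23.9994277 g/L
Extraction % = 23.9994277 / 25.3 * 100
= 94.8594%

94.8594%


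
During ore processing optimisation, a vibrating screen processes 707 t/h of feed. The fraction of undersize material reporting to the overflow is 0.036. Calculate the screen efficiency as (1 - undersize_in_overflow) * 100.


Screen efficiency = (1 - fraction of undersize in overflow) * 100
= (1 - 0.036) * 100
= 0.964 * 100
= 96.4%

96.4%


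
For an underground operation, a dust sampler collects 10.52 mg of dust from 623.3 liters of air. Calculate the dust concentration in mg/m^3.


Convert liters to m^3: 1 m^3 = 1000 L
Concentration = mass / volume * 1000
= 10.52 / 623.3 * 1000
= 0.01687790791 * 1000
= 16.8779 mg/m^3

16.8779 mg/m^3


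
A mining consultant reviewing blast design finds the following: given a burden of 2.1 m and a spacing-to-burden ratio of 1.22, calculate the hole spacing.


Spacing = burden * ratio
= 2.1 * 1.22
= 2.562 m

2.562 m


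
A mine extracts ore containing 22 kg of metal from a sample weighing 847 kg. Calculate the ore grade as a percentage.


2.5974%

Ore grade = (metal mass / ore mass) * 100
= (22 / 847) * 100
= 0.02597402597 * 100
= 2.5974%


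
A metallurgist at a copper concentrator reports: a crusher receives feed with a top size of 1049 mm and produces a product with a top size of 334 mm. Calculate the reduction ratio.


3.1407

Reduction ratio = feed size / product size
= 1049 / 334
= 3.1407


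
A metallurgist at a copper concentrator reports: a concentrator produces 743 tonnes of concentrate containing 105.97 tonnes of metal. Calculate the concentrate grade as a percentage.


14.2624%

Grade = (metal in concentrate / concentrate mass) * 100
= (105.97 / 743) * 100
= 0.1426244953 * 100
= 14.2624%
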